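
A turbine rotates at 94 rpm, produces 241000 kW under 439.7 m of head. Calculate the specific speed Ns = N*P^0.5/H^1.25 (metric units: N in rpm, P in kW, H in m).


Ns = 94 * 241000^0.5 / 439.7^1.25 = 22.9187


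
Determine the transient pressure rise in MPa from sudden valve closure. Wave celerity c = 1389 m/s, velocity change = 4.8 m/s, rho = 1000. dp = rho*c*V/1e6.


dp = 1000 * 1389 * 4.8 / 1e6 = 6.6672 MPa


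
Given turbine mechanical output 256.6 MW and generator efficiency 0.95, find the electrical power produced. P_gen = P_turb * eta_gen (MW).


P_gen = 256.6 * 0.95 = 243.7700 MW


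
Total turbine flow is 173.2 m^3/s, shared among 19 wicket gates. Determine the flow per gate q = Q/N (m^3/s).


q = 173.2 / 19 = 9.1158 m^3/s


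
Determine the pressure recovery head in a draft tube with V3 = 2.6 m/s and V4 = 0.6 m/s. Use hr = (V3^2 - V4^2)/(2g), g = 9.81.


hr = (2.6^2 - 0.6^2) / (2*9.81) = 0.3262 m


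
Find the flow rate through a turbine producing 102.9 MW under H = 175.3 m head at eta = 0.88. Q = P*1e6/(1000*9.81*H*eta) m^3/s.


Q = 102.9 * 1e6 / (1000 * 9.81 * 175.3 * 0.88) = 67.9958 m^3/s


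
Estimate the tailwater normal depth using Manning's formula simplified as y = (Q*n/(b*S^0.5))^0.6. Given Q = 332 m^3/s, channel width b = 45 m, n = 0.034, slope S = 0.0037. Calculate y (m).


y = (332 * 0.034 / (45 * 0.0037^0.5))^0.6 = 2.3398 m


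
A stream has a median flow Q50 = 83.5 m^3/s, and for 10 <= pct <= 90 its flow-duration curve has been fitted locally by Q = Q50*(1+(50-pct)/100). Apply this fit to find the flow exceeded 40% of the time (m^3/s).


Q = 83.5 * (1 + (50 - 40)/100) = 91.8500 m^3/s


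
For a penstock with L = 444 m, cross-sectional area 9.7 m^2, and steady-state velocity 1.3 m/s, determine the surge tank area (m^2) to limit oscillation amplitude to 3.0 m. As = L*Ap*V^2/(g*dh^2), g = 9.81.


As = 444 * 9.7 * 1.3^2 / (9.81 * 3.0^2) = 82.4385 m^2


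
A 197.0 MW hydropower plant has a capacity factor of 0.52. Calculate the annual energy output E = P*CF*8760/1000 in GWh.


E = 197.0 * 0.52 * 8760 / 1000 = 897.3744 GWh


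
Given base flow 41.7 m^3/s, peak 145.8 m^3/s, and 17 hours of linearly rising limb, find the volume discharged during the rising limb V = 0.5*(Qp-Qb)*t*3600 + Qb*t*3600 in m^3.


V = 0.5*(145.8 - 41.7)*17*3600 + 41.7*17*3600 = 5.7375e+06 m^3


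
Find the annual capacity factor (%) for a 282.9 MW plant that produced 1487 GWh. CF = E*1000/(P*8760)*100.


CF = 1487 * 1000 / (282.9 * 8760) * 100 = 60.0031 %


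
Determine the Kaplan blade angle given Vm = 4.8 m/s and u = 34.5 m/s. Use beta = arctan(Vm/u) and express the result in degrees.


beta = arctan(4.8 / 34.5) = 7.9207 degrees


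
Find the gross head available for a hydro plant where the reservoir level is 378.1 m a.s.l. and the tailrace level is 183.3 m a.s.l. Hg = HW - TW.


Hg = 378.1 - 183.3 = 194.8000 m


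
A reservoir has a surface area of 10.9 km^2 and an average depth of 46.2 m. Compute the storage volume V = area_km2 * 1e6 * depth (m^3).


V = 10.9 * 1e6 * 46.2 = 5.0358e+08 m^3


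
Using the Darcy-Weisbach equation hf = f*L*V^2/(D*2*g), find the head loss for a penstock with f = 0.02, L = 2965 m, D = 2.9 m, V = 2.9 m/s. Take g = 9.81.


hf = 0.02 * 2965 * 2.9^2 / (2.9 * 2 * 9.81) = 8.7650 m


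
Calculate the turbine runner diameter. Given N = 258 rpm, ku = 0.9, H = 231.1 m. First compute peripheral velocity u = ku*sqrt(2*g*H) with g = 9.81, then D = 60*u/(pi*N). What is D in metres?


u = 0.9 * sqrt(2*9.81*231.1) = 60.6027 m/s
D = 60 * 60.6027 / (pi * 258) = 4.4861 m


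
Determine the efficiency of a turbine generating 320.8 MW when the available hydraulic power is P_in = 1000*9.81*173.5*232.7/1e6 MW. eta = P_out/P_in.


P_in = 1000 * 9.81 * 173.5 * 232.7 / 1e6 = 396.0635 MW
eta = 320.8 / 396.0635 = 0.8100


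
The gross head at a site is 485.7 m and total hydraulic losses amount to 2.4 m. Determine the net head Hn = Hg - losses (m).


Hn = 485.7 - 2.4 = 483.3000 m


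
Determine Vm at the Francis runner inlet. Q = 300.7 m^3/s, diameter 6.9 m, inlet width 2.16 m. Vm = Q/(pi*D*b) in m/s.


Vm = 300.7 / (pi * 6.9 * 2.16) = 6.4222 m/s


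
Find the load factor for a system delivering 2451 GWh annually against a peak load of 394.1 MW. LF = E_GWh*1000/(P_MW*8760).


LF = 2451 * 1000 / (394.1 * 8760) = 0.7100


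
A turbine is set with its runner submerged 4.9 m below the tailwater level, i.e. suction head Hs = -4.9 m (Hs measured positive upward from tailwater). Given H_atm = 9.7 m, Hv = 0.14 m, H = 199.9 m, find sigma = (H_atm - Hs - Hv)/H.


sigma = (9.7 - (-4.9) - 0.14) / 199.9 = 0.0723


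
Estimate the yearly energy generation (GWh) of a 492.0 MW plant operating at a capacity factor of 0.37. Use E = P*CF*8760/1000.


E = 492.0 * 0.37 * 8760 / 1000 = 1594.6704 GWh


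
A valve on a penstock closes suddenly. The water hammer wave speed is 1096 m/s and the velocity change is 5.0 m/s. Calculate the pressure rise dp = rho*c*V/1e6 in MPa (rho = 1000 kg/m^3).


dp = 1000 * 1096 * 5.0 / 1e6 = 5.4800 MPa


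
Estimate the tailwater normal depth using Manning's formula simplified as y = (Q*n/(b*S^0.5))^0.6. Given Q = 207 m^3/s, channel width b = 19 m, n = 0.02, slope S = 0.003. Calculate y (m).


y = (207 * 0.02 / (19 * 0.003^0.5))^0.6 = 2.2899 m


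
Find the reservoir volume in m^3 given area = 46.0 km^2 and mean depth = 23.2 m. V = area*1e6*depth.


V = 46.0 * 1e6 * 23.2 = 1.0672e+09 m^3


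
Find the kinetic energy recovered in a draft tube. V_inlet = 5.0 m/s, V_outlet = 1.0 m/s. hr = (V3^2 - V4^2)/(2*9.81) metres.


hr = (5.0^2 - 1.0^2) / (2*9.81) = 1.2232 m


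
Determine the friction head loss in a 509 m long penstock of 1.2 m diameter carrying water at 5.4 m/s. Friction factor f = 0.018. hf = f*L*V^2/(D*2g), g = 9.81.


hf = 0.018 * 509 * 5.4^2 / (1.2 * 2 * 9.81) = 11.3474 m


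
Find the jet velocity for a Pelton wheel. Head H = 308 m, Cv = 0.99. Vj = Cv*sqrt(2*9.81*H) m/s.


Vj = 0.99 * sqrt(2*9.81*308) = 76.9591 m/s


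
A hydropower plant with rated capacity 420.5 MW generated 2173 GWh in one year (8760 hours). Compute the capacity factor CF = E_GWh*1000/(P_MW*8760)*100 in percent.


CF = 2173 * 1000 / (420.5 * 8760) * 100 = 58.9915 %


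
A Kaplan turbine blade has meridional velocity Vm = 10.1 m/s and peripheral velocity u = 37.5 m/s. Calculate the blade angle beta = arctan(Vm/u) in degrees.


beta = arctan(10.1 / 37.5) = 15.0740 degrees


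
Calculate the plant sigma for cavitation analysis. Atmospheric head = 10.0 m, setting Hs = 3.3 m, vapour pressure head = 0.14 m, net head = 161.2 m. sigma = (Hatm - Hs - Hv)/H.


sigma = (10.0 - 3.3 - 0.14) / 161.2 = 0.0407


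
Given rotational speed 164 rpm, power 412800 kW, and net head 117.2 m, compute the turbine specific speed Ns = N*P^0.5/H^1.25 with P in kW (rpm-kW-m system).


Ns = 164 * 412800^0.5 / 117.2^1.25 = 273.2462


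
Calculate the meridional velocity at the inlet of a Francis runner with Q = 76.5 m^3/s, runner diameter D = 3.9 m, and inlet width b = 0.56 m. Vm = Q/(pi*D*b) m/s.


Vm = 76.5 / (pi * 3.9 * 0.56) = 11.1496 m/s


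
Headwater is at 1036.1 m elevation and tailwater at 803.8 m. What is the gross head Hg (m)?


Hg = 1036.1 - 803.8 = 232.3000 m


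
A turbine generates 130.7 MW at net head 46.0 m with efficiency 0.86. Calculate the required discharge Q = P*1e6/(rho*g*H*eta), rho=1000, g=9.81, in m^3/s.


Q = 130.7 * 1e6 / (1000 * 9.81 * 46.0 * 0.86) = 336.7831 m^3/s


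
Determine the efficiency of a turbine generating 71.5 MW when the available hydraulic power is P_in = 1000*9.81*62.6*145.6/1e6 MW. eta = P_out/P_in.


P_in = 1000 * 9.81 * 62.6 * 145.6 / 1e6 = 89.4138 MW
eta = 71.5 / 89.4138 = 0.7997


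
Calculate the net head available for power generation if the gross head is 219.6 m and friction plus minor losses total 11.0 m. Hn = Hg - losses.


Hn = 219.6 - 11.0 = 208.6000 m


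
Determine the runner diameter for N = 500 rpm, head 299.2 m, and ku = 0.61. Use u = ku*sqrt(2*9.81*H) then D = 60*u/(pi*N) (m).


u = 0.61 * sqrt(2*9.81*299.2) = 46.7369 m/s
D = 60 * 46.7369 / (pi * 500) = 1.7852 m


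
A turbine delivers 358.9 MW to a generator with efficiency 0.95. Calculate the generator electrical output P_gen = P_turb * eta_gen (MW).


P_gen = 358.9 * 0.95 = 340.9550 MW


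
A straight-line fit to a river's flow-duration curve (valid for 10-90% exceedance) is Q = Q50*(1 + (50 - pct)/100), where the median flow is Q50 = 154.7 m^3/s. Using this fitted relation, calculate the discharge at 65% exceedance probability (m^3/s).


Q = 154.7 * (1 + (50 - 65)/100) = 131.4950 m^3/s


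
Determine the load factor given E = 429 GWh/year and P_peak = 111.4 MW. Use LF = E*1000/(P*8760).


LF = 429 * 1000 / (111.4 * 8760) = 0.4396


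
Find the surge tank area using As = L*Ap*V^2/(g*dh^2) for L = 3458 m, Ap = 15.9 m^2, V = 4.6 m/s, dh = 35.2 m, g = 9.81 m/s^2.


As = 3458 * 15.9 * 4.6^2 / (9.81 * 35.2^2) = 95.7158 m^2


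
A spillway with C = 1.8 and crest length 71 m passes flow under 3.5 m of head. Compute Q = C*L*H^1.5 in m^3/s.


Q = 1.8 * 71 * 3.5^1.5 = 836.8217 m^3/s


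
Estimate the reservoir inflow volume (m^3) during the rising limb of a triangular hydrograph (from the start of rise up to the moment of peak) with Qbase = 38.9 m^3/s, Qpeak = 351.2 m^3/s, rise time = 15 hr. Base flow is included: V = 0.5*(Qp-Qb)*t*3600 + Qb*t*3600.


V = 0.5*(351.2 - 38.9)*15*3600 + 38.9*15*3600 = 1.0533e+07 m^3


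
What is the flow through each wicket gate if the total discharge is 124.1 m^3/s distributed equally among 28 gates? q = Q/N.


q = 124.1 / 28 = 4.4321 m^3/s


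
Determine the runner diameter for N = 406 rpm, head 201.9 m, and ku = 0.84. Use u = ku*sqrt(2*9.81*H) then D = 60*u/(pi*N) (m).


u = 0.84 * sqrt(2*9.81*201.9) = 52.8685 m/s
D = 60 * 52.8685 / (pi * 406) = 2.4870 m


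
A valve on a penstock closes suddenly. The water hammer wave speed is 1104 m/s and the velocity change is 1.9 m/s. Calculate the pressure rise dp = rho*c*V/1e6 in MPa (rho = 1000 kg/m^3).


dp = 1000 * 1104 * 1.9 / 1e6 = 2.0976 MPa


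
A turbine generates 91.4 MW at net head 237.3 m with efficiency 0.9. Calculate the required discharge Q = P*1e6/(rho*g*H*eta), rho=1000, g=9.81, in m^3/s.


Q = 91.4 * 1e6 / (1000 * 9.81 * 237.3 * 0.9) = 43.6252 m^3/s


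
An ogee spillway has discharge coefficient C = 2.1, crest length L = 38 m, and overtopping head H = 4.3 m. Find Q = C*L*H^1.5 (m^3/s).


Q = 2.1 * 38 * 4.3^1.5 = 711.5502 m^3/s


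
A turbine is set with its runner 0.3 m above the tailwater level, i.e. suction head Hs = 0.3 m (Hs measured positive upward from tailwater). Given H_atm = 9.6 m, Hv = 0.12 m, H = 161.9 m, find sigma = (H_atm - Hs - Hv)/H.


sigma = (9.6 - 0.3 - 0.12) / 161.9 = 0.0567


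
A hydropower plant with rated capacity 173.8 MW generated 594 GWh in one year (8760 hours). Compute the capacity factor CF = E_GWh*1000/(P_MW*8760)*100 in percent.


CF = 594 * 1000 / (173.8 * 8760) * 100 = 39.0151 %


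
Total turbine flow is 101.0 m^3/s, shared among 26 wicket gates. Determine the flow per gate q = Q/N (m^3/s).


q = 101.0 / 26 = 3.8846 m^3/s


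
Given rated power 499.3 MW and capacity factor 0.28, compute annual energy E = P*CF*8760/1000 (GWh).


E = 499.3 * 0.28 * 8760 / 1000 = 1224.6830 GWh


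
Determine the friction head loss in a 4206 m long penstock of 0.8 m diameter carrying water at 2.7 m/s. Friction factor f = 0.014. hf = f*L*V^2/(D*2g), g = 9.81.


hf = 0.014 * 4206 * 2.7^2 / (0.8 * 2 * 9.81) = 27.3486 m


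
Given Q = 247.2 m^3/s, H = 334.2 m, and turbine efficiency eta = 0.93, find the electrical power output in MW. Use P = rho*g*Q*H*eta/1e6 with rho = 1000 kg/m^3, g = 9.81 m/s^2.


P = 1000 * 9.81 * 247.2 * 334.2 * 0.93 / 1e6 = 753.7145 MW


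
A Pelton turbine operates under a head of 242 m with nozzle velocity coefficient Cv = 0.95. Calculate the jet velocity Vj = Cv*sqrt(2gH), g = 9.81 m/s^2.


Vj = 0.95 * sqrt(2*9.81*242) = 65.4607 m/s


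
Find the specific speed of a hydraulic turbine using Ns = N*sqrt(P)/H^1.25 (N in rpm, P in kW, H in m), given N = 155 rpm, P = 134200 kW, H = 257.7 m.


Ns = 155 * 134200^0.5 / 257.7^1.25 = 54.9940


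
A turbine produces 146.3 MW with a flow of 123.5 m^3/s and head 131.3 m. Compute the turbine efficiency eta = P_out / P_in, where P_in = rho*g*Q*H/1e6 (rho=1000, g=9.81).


P_in = 1000 * 9.81 * 123.5 * 131.3 / 1e6 = 159.0745 MW
eta = 146.3 / 159.0745 = 0.9197


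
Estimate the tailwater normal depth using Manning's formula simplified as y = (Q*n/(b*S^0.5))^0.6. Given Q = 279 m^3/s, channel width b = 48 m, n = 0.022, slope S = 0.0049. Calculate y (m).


y = (279 * 0.022 / (48 * 0.0049^0.5))^0.6 = 1.4355 m


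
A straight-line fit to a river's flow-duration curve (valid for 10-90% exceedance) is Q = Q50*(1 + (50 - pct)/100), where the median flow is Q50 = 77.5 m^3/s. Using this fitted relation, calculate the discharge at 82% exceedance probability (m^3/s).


Q = 77.5 * (1 + (50 - 82)/100) = 52.7000 m^3/s


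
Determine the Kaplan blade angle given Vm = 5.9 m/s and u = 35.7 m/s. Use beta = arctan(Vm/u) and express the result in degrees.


beta = arctan(5.9 / 35.7) = 9.3842 degrees


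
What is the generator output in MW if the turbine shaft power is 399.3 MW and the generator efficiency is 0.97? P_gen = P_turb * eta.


P_gen = 399.3 * 0.97 = 387.3210 MW


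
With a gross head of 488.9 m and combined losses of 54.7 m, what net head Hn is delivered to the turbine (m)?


Hn = 488.9 - 54.7 = 434.2000 m


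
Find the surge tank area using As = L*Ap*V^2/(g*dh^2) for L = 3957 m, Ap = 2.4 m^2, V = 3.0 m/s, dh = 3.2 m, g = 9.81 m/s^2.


As = 3957 * 2.4 * 3.0^2 / (9.81 * 3.2^2) = 850.8458 m^2


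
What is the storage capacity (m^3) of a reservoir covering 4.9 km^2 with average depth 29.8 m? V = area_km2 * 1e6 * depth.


V = 4.9 * 1e6 * 29.8 = 1.4602e+08 m^3


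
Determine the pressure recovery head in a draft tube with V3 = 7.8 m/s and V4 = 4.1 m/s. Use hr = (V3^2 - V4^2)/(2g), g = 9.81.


hr = (7.8^2 - 4.1^2) / (2*9.81) = 2.2441 m


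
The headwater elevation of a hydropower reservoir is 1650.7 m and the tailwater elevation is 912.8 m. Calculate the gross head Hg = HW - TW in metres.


Hg = 1650.7 - 912.8 = 737.9000 m


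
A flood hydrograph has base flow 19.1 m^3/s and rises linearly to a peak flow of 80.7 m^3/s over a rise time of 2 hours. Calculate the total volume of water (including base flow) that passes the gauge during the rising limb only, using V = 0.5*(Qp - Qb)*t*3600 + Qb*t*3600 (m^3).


V = 0.5*(80.7 - 19.1)*2*3600 + 19.1*2*3600 = 359280.0000 m^3


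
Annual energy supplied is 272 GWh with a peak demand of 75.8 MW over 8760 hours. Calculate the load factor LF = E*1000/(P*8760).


LF = 272 * 1000 / (75.8 * 8760) = 0.4096


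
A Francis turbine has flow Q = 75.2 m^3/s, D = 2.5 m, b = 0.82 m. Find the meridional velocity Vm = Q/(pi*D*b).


Vm = 75.2 / (pi * 2.5 * 0.82) = 11.6765 m/s


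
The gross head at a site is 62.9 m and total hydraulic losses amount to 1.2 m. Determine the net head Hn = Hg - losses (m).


Hn = 62.9 - 1.2 = 61.7000 m


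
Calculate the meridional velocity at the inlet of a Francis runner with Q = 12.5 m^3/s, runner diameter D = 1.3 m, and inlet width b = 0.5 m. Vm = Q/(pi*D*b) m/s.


Vm = 12.5 / (pi * 1.3 * 0.5) = 6.1213 m/s


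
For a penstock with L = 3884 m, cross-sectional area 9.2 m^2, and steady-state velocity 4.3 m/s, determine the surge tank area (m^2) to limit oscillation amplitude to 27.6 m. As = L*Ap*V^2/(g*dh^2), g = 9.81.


As = 3884 * 9.2 * 4.3^2 / (9.81 * 27.6^2) = 88.4131 m^2


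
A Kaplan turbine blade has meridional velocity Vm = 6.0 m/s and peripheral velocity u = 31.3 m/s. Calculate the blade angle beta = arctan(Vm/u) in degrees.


beta = arctan(6.0 / 31.3) = 10.8516 degrees


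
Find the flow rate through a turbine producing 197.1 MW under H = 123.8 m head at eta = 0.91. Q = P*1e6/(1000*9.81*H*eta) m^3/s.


Q = 197.1 * 1e6 / (1000 * 9.81 * 123.8 * 0.91) = 178.3428 m^3/s


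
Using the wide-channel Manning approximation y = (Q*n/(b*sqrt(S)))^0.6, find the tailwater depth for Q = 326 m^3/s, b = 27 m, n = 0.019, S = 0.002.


y = (326 * 0.019 / (27 * 0.002^0.5))^0.6 = 2.6672 m


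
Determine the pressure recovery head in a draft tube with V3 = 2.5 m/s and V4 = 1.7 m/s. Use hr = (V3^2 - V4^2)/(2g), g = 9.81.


hr = (2.5^2 - 1.7^2) / (2*9.81) = 0.1713 m


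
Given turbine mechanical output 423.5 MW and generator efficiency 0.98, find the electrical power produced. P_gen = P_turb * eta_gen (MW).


P_gen = 423.5 * 0.98 = 415.0300 MW


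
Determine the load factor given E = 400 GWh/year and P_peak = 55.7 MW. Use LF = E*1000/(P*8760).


LF = 400 * 1000 / (55.7 * 8760) = 0.8198


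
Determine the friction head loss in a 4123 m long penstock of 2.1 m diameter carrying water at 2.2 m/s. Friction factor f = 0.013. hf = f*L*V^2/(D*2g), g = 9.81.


hf = 0.013 * 4123 * 2.2^2 / (2.1 * 2 * 9.81) = 6.2963 m


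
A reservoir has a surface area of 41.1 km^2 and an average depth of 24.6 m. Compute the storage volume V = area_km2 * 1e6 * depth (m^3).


V = 41.1 * 1e6 * 24.6 = 1.0111e+09 m^3


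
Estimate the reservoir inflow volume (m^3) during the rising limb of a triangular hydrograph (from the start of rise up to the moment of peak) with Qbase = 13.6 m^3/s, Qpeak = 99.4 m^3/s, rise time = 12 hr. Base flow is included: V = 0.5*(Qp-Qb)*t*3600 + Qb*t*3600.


V = 0.5*(99.4 - 13.6)*12*3600 + 13.6*12*3600 = 2.4408e+06 m^3


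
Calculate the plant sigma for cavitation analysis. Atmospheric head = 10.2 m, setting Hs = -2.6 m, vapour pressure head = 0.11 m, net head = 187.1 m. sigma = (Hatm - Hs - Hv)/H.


sigma = (10.2 - (-2.6) - 0.11) / 187.1 = 0.0678


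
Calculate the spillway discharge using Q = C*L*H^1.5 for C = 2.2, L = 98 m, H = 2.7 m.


Q = 2.2 * 98 * 2.7^1.5 = 956.5208 m^3/s


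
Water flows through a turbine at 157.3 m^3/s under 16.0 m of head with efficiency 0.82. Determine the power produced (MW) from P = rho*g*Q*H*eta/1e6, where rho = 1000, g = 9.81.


P = 1000 * 9.81 * 157.3 * 16.0 * 0.82 / 1e6 = 20.2456 MW


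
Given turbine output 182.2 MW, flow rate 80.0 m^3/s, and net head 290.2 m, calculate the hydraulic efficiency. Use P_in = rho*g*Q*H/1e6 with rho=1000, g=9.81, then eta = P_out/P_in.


P_in = 1000 * 9.81 * 80.0 * 290.2 / 1e6 = 227.7490 MW
eta = 182.2 / 227.7490 = 0.8000


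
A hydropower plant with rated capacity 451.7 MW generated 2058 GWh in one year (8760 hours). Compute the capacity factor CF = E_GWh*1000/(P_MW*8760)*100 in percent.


CF = 2058 * 1000 / (451.7 * 8760) * 100 = 52.0105 %


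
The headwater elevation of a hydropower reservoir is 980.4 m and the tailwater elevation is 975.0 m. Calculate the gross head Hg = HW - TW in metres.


Hg = 980.4 - 975.0 = 5.4000 m


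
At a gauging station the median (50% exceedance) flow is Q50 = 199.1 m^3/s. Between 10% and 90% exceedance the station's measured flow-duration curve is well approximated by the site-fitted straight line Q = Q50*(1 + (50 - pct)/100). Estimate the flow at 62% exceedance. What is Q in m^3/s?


Q = 199.1 * (1 + (50 - 62)/100) = 175.2080 m^3/s


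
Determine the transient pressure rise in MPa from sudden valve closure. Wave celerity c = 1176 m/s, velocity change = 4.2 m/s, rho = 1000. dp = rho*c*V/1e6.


dp = 1000 * 1176 * 4.2 / 1e6 = 4.9392 MPa


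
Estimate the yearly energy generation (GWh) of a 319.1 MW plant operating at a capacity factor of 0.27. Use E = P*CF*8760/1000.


E = 319.1 * 0.27 * 8760 / 1000 = 754.7353 GWh


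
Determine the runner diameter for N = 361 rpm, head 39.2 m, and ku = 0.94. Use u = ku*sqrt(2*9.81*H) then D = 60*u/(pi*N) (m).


u = 0.94 * sqrt(2*9.81*39.2) = 26.0688 m/s
D = 60 * 26.0688 / (pi * 361) = 1.3792 m


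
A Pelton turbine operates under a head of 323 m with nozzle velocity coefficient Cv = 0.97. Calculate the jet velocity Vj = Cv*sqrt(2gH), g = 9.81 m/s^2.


Vj = 0.97 * sqrt(2*9.81*323) = 77.2187 m/s


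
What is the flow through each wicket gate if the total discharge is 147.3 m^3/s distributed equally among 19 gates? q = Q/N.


q = 147.3 / 19 = 7.7526 m^3/s


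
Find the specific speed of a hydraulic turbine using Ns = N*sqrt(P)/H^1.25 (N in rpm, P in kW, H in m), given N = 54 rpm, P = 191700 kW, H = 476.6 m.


Ns = 54 * 191700^0.5 / 476.6^1.25 = 10.6173


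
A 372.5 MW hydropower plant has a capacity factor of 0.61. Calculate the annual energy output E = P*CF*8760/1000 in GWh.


E = 372.5 * 0.61 * 8760 / 1000 = 1990.4910 GWh


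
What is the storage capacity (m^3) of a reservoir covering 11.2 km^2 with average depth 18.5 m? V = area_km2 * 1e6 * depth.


V = 11.2 * 1e6 * 18.5 = 2.0720e+08 m^3


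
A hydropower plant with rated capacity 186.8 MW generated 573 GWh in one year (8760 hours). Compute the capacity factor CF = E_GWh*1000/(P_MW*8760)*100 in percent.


CF = 573 * 1000 / (186.8 * 8760) * 100 = 35.0166 %


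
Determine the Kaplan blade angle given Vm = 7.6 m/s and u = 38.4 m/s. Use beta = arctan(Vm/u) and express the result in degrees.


beta = arctan(7.6 / 38.4) = 11.1951 degrees


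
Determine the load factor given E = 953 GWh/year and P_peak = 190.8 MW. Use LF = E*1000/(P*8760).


LF = 953 * 1000 / (190.8 * 8760) = 0.5702


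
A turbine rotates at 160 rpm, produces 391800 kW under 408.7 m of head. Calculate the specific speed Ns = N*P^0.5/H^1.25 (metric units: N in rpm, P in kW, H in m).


Ns = 160 * 391800^0.5 / 408.7^1.25 = 54.5000


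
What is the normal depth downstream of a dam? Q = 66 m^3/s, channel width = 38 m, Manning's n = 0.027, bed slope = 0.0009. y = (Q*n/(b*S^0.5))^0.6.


y = (66 * 0.027 / (38 * 0.0009^0.5))^0.6 = 1.3074 m


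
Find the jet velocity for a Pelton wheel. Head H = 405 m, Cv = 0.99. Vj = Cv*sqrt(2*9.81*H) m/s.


Vj = 0.99 * sqrt(2*9.81*405) = 88.2495 m/s


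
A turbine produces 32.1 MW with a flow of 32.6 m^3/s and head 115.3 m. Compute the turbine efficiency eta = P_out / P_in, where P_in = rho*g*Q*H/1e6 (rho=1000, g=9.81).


P_in = 1000 * 9.81 * 32.6 * 115.3 / 1e6 = 36.8736 MW
eta = 32.1 / 36.8736 = 0.8705


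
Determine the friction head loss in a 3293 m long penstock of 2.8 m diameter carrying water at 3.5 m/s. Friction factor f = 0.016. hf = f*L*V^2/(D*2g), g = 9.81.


hf = 0.016 * 3293 * 3.5^2 / (2.8 * 2 * 9.81) = 11.7487 m


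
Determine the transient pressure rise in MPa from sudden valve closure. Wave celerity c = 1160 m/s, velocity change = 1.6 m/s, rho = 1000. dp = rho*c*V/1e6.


dp = 1000 * 1160 * 1.6 / 1e6 = 1.8560 MPa


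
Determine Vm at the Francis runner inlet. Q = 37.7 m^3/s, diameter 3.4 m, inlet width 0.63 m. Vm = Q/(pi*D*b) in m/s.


Vm = 37.7 / (pi * 3.4 * 0.63) = 5.6024 m/s


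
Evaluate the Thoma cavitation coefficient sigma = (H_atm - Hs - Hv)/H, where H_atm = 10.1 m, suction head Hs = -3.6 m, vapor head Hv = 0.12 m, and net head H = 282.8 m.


sigma = (10.1 - (-3.6) - 0.12) / 282.8 = 0.0480


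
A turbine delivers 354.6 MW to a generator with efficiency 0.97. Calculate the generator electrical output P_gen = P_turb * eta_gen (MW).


P_gen = 354.6 * 0.97 = 343.9620 MW


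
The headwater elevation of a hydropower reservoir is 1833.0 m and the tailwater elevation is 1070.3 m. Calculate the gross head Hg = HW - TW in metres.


Hg = 1833.0 - 1070.3 = 762.7000 m


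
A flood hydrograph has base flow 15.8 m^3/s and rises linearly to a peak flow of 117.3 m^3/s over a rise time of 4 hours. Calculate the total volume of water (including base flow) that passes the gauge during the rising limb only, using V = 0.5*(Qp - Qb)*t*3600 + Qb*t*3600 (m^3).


V = 0.5*(117.3 - 15.8)*4*3600 + 15.8*4*3600 = 958320.0000 m^3


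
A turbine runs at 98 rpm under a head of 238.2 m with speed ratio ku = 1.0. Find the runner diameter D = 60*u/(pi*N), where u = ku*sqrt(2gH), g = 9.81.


u = 1.0 * sqrt(2*9.81*238.2) = 68.3629 m/s
D = 60 * 68.3629 / (pi * 98) = 13.3228 m


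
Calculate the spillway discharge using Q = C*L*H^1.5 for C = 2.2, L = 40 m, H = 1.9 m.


Q = 2.2 * 40 * 1.9^1.5 = 230.4693 m^3/s


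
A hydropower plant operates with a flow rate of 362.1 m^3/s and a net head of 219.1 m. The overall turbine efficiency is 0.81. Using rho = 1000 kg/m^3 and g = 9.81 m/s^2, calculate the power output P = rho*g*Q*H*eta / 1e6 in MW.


P = 1000 * 9.81 * 362.1 * 219.1 * 0.81 / 1e6 = 630.4127 MW


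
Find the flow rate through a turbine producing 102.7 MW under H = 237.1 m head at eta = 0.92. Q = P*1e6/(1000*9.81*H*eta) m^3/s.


Q = 102.7 * 1e6 / (1000 * 9.81 * 237.1 * 0.92) = 47.9935 m^3/s


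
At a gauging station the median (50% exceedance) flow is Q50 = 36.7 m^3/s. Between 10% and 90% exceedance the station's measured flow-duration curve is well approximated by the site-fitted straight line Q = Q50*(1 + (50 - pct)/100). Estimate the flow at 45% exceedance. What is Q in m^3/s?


Q = 36.7 * (1 + (50 - 45)/100) = 38.5350 m^3/s


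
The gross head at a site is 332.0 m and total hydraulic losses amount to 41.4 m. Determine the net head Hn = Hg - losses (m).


Hn = 332.0 - 41.4 = 290.6000 m


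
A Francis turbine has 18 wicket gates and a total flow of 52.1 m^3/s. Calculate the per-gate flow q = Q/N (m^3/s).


q = 52.1 / 18 = 2.8944 m^3/s


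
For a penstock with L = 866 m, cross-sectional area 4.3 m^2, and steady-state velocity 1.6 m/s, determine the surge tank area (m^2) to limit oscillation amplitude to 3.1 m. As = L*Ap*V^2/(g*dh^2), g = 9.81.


As = 866 * 4.3 * 1.6^2 / (9.81 * 3.1^2) = 101.1193 m^2


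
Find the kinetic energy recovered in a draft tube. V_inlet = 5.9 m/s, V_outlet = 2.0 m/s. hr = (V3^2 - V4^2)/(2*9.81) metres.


hr = (5.9^2 - 2.0^2) / (2*9.81) = 1.5703 m


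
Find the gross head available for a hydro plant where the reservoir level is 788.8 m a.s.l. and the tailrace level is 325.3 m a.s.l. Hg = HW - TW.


Hg = 788.8 - 325.3 = 463.5000 m


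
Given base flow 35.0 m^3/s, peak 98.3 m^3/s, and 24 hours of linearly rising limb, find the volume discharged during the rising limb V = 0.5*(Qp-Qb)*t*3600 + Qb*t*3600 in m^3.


V = 0.5*(98.3 - 35.0)*24*3600 + 35.0*24*3600 = 5.7586e+06 m^3


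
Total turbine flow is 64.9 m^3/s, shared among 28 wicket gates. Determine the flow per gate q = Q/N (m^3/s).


q = 64.9 / 28 = 2.3179 m^3/s


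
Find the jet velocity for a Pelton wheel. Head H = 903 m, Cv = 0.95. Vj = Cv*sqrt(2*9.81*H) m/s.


Vj = 0.95 * sqrt(2*9.81*903) = 126.4495 m/s


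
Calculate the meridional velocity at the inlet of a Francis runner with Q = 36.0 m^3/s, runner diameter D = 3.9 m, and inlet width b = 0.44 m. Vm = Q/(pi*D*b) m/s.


Vm = 36.0 / (pi * 3.9 * 0.44) = 6.6778 m/s


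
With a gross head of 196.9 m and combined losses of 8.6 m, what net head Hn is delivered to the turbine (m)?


Hn = 196.9 - 8.6 = 188.3000 m


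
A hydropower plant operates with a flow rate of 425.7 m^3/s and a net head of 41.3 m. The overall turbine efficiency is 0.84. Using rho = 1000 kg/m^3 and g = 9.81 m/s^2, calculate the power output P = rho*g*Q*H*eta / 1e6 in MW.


P = 1000 * 9.81 * 425.7 * 41.3 * 0.84 / 1e6 = 144.8779 MW


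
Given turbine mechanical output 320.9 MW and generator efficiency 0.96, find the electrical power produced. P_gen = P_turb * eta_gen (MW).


P_gen = 320.9 * 0.96 = 308.0640 MW


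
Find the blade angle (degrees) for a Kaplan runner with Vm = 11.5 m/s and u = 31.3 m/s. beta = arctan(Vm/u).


beta = arctan(11.5 / 31.3) = 20.1739 degrees


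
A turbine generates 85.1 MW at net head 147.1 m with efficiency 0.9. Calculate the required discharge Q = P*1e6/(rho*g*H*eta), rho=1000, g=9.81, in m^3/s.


Q = 85.1 * 1e6 / (1000 * 9.81 * 147.1 * 0.9) = 65.5247 m^3/s


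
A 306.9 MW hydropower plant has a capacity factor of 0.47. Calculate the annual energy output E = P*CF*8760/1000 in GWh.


E = 306.9 * 0.47 * 8760 / 1000 = 1263.5687 GWh


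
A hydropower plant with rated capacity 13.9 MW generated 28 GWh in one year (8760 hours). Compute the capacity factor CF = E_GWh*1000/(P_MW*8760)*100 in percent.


CF = 28 * 1000 / (13.9 * 8760) * 100 = 22.9953 %


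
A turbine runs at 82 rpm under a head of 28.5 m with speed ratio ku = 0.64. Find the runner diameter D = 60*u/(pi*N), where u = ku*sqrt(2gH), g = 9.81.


u = 0.64 * sqrt(2*9.81*28.5) = 15.1339 m/s
D = 60 * 15.1339 / (pi * 82) = 3.5248 m


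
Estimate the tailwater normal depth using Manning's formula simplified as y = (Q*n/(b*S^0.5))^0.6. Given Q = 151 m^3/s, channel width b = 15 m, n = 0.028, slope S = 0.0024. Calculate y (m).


y = (151 * 0.028 / (15 * 0.0024^0.5))^0.6 = 2.8573 m


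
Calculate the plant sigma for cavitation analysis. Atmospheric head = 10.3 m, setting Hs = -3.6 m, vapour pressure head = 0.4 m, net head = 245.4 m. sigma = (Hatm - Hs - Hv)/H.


sigma = (10.3 - (-3.6) - 0.4) / 245.4 = 0.0550


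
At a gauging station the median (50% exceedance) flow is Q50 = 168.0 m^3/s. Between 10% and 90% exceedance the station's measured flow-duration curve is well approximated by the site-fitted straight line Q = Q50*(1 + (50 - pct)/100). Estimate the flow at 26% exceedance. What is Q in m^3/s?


Q = 168.0 * (1 + (50 - 26)/100) = 208.3200 m^3/s


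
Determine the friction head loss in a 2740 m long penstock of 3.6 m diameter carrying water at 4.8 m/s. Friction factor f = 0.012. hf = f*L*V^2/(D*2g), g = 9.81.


hf = 0.012 * 2740 * 4.8^2 / (3.6 * 2 * 9.81) = 10.7254 m


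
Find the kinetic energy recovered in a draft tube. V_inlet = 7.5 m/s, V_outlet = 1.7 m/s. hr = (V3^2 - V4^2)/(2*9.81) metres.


hr = (7.5^2 - 1.7^2) / (2*9.81) = 2.7197 m


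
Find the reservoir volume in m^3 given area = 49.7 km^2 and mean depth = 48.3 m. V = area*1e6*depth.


V = 49.7 * 1e6 * 48.3 = 2.4005e+09 m^3


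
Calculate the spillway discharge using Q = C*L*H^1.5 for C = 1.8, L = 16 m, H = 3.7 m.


Q = 1.8 * 16 * 3.7^1.5 = 204.9723 m^3/s


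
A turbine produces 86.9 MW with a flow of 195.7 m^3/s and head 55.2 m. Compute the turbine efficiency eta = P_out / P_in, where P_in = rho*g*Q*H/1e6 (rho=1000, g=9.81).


P_in = 1000 * 9.81 * 195.7 * 55.2 / 1e6 = 105.9739 MW
eta = 86.9 / 105.9739 = 0.8200


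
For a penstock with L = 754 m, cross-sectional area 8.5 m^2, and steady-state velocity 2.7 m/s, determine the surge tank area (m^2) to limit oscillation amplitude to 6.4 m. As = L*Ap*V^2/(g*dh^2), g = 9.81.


As = 754 * 8.5 * 2.7^2 / (9.81 * 6.4^2) = 116.2757 m^2


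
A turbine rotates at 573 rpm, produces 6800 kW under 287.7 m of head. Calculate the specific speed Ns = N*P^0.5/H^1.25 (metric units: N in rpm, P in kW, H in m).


Ns = 573 * 6800^0.5 / 287.7^1.25 = 39.8781


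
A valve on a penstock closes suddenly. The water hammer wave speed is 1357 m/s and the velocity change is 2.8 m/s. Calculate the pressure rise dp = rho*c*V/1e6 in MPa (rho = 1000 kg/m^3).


dp = 1000 * 1357 * 2.8 / 1e6 = 3.7996 MPa


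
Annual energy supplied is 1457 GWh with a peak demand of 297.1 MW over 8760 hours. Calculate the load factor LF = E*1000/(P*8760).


LF = 1457 * 1000 / (297.1 * 8760) = 0.5598


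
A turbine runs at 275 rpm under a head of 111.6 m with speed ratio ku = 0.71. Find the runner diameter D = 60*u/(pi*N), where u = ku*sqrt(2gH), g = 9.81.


u = 0.71 * sqrt(2*9.81*111.6) = 33.2231 m/s
D = 60 * 33.2231 / (pi * 275) = 2.3073 m


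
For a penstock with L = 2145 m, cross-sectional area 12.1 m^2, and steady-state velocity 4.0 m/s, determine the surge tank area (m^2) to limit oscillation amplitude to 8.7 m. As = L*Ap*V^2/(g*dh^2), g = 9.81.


As = 2145 * 12.1 * 4.0^2 / (9.81 * 8.7^2) = 559.2747 m^2


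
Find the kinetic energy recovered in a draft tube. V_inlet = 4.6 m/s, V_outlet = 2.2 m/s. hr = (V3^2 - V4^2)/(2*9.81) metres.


hr = (4.6^2 - 2.2^2) / (2*9.81) = 0.8318 m


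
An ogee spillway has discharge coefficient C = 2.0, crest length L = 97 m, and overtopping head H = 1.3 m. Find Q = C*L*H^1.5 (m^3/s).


Q = 2.0 * 97 * 1.3^1.5 = 287.5522 m^3/s


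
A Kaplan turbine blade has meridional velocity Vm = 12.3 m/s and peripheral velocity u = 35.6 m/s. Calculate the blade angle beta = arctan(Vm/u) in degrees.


beta = arctan(12.3 / 35.6) = 19.0603 degrees


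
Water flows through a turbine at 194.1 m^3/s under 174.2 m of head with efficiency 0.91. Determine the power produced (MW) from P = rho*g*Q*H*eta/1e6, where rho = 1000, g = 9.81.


P = 1000 * 9.81 * 194.1 * 174.2 * 0.91 / 1e6 = 301.8451 MW


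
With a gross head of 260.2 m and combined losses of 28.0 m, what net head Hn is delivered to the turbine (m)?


Hn = 260.2 - 28.0 = 232.2000 m


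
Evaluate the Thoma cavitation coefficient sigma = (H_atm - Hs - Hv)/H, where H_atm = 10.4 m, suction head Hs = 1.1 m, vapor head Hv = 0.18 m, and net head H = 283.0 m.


sigma = (10.4 - 1.1 - 0.18) / 283.0 = 0.0322


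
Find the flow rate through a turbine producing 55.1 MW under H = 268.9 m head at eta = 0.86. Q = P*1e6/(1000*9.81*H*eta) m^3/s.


Q = 55.1 * 1e6 / (1000 * 9.81 * 268.9 * 0.86) = 24.2881 m^3/s


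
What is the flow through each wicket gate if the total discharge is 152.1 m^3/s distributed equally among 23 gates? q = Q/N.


q = 152.1 / 23 = 6.6130 m^3/s


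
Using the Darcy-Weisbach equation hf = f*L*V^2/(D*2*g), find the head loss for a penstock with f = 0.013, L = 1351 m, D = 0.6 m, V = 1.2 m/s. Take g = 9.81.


hf = 0.013 * 1351 * 1.2^2 / (0.6 * 2 * 9.81) = 2.1484 m


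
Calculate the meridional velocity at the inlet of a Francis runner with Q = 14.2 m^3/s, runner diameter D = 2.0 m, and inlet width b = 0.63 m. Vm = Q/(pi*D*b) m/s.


Vm = 14.2 / (pi * 2.0 * 0.63) = 3.5873 m/s


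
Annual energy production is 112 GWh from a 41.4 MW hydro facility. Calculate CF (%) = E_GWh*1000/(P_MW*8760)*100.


CF = 112 * 1000 / (41.4 * 8760) * 100 = 30.8826 %


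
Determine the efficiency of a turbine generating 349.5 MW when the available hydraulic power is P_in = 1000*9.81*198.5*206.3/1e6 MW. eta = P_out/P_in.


P_in = 1000 * 9.81 * 198.5 * 206.3 / 1e6 = 401.7249 MW
eta = 349.5 / 401.7249 = 0.8700


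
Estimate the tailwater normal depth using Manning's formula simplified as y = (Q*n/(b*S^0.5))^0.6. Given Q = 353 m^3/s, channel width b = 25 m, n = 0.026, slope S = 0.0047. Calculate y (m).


y = (353 * 0.026 / (25 * 0.0047^0.5))^0.6 = 2.7369 m


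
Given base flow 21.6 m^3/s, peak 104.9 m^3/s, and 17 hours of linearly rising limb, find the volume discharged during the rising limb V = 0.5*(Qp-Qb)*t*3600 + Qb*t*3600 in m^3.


V = 0.5*(104.9 - 21.6)*17*3600 + 21.6*17*3600 = 3.8709e+06 m^3


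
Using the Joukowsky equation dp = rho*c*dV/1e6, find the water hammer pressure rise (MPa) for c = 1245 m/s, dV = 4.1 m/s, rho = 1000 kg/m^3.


dp = 1000 * 1245 * 4.1 / 1e6 = 5.1045 MPa


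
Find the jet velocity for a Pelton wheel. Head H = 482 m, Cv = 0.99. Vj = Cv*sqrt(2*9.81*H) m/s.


Vj = 0.99 * sqrt(2*9.81*482) = 96.2738 m/s


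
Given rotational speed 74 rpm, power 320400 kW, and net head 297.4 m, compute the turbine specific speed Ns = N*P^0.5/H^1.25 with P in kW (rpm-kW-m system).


Ns = 74 * 320400^0.5 / 297.4^1.25 = 33.9158


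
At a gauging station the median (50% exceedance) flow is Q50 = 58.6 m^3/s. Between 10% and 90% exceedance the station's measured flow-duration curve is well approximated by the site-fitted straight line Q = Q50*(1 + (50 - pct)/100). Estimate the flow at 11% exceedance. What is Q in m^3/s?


Q = 58.6 * (1 + (50 - 11)/100) = 81.4540 m^3/s


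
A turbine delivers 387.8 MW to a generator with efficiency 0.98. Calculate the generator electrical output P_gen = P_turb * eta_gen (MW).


P_gen = 387.8 * 0.98 = 380.0440 MW


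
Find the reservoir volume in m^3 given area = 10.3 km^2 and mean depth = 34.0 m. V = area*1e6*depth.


V = 10.3 * 1e6 * 34.0 = 3.5020e+08 m^3


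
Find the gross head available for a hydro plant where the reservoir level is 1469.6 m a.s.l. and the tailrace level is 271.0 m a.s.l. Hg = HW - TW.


Hg = 1469.6 - 271.0 = 1198.6000 m


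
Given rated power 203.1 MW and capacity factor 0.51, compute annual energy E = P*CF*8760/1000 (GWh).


E = 203.1 * 0.51 * 8760 / 1000 = 907.3696 GWh


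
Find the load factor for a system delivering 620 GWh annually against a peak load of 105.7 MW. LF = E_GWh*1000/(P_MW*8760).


LF = 620 * 1000 / (105.7 * 8760) = 0.6696


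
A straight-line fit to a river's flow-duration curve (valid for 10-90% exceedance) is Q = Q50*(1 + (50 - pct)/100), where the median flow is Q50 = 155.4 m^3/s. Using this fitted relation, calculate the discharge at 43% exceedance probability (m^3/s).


Q = 155.4 * (1 + (50 - 43)/100) = 166.2780 m^3/s


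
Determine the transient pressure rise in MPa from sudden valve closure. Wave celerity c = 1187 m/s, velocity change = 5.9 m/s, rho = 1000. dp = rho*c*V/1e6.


dp = 1000 * 1187 * 5.9 / 1e6 = 7.0033 MPa


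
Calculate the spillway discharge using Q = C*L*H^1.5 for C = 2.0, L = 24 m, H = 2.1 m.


Q = 2.0 * 24 * 2.1^1.5 = 146.0731 m^3/s


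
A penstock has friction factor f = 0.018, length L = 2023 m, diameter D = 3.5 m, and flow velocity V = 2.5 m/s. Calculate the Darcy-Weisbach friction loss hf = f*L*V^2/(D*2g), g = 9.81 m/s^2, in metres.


hf = 0.018 * 2023 * 2.5^2 / (3.5 * 2 * 9.81) = 3.3142 m


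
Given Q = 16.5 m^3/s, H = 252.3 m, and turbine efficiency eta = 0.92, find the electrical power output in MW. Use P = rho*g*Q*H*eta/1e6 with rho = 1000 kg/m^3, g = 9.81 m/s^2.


P = 1000 * 9.81 * 16.5 * 252.3 * 0.92 / 1e6 = 37.5715 MW


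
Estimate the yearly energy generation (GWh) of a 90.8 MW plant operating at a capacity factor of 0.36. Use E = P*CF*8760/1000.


E = 90.8 * 0.36 * 8760 / 1000 = 286.3469 GWh


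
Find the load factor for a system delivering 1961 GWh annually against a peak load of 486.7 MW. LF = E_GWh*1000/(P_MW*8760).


LF = 1961 * 1000 / (486.7 * 8760) = 0.4600


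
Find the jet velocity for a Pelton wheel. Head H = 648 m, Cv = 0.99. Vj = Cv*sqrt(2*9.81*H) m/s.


Vj = 0.99 * sqrt(2*9.81*648) = 111.6278 m/s


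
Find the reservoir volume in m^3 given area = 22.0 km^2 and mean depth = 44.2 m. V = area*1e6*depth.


V = 22.0 * 1e6 * 44.2 = 9.7240e+08 m^3


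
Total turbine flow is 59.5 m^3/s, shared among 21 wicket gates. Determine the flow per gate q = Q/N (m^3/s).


q = 59.5 / 21 = 2.8333 m^3/s


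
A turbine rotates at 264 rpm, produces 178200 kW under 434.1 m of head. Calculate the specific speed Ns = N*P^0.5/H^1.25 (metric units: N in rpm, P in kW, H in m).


Ns = 264 * 178200^0.5 / 434.1^1.25 = 56.2433


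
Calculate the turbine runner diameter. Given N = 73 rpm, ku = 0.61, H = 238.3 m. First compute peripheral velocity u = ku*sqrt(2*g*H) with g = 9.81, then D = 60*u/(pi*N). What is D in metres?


u = 0.61 * sqrt(2*9.81*238.3) = 41.7101 m/s
D = 60 * 41.7101 / (pi * 73) = 10.9124 m


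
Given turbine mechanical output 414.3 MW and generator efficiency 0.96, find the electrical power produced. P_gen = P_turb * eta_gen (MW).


P_gen = 414.3 * 0.96 = 397.7280 MW


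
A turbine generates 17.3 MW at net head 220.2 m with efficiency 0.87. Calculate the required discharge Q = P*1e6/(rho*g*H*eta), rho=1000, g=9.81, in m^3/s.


Q = 17.3 * 1e6 / (1000 * 9.81 * 220.2 * 0.87) = 9.2054 m^3/s
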